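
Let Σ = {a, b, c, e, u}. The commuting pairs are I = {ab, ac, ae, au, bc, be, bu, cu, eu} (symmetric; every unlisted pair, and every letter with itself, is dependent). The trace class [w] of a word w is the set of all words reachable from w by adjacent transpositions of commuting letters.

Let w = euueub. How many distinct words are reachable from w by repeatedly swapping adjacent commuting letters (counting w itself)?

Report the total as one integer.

60

drop 0:e onto floor
drop 1:u onto floor
drop 2:u onto {1:u}
drop 3:e onto {0:e}
drop 4:u onto {2:u}
drop 5:b onto floor
ground layer = {0:e, 1:u, 5:b}
drop-orders for the pieces not yet dropped (sum over which currently-grounded one goes next):
  1 to go: {3} 1  {4} 1  {5} 1
  2 to go: {0,3} 1  {2,4} 1  {3,4} 2  {3,5} 2  {4,5} 2
  3 to go: {0,3,4} 3  {0,3,5} 3  {1,2,4} 1  {2,3,4} 3  {2,4,5} 3  {3,4,5} 6
  4 to go: {0,2,3,4} 6  {0,3,4,5} 12  {1,2,3,4} 4  {1,2,4,5} 4  {2,3,4,5} 12
  if 0:e drops first: 20 orders
  if 1:u drops first: 30 orders
  if 5:b drops first: 10 orders
heap linearizations: 60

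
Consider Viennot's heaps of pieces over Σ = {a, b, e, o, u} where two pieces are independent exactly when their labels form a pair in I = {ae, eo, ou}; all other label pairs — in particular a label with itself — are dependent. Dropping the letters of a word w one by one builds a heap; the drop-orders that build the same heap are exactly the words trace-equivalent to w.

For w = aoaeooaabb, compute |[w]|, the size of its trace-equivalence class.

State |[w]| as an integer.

8

drop 0:a onto floor
drop 1:o onto {0:a}
drop 2:a onto {1:o}
drop 3:e onto floor
drop 4:o onto {2:a}
drop 5:o onto {4:o}
drop 6:a onto {5:o}
drop 7:a onto {6:a}
drop 8:b onto {3:e, 7:a}
drop 9:b onto {8:b}
ground layer = {0:a, 3:e}
drop-orders for the pieces not yet dropped (sum over which currently-grounded one goes next):
  1 to go: {9} 1
  2 to go: {8,9} 1
  3 to go: {3,8,9} 1  {7,8,9} 1
  4 to go: {3,7,8,9} 2  {6,7,8,9} 1
  5 to go: {3,6,7,8,9} 3  {5,6,7,8,9} 1
  6 to go: {3,5,6,7,8,9} 4  {4,5,6,7,8,9} 1
  7 to go: {2,4,5,6,7,8,9} 1  {3,4,5,6,7,8,9} 5
  8 to go: {1,2,4,5,6,7,8,9} 1  {2,3,4,5,6,7,8,9} 6
  if 0:a drops first: 7 orders
  if 3:e drops first: 1 orders
heap linearizations: 8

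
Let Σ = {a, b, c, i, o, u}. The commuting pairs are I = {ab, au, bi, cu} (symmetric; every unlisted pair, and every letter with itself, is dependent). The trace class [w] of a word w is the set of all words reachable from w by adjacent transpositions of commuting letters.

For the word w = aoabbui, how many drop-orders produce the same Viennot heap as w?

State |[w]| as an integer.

#0=a has no predecessor
#1=o depends on [0:a]
#2=a depends on [1:o]
#3=b depends on [1:o]
#4=b depends on [3:b]
#5=u depends on [4:b]
#6=i depends on [2:a, 5:u]
sources: [0:a]
N(rest) = Σ N(rest − s) over sources s of rest; N(one piece) = 1:
  size 1 → [6]=1
  size 2 → [2,6]=1  [5,6]=1
  size 3 → [2,5,6]=2  [4,5,6]=1
  size 4 → [2,4,5,6]=3  [3,4,5,6]=1
  size 5 → [2,3,4,5,6]=4
  first=0(a) contributes 4

4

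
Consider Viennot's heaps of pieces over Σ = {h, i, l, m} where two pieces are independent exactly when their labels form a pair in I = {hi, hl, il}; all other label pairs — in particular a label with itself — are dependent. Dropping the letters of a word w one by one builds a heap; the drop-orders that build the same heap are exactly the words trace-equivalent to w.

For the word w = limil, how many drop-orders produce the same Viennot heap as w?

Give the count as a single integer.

4

0(l) covers ∅
1(i) covers ∅
2(m) covers 0:l, 1:i
3(i) covers 2:m
4(l) covers 2:m
floor of heap: 0:l, 1:i
completions by unplaced set U, small U first (add the entries for U minus each lowest piece of U):
  |U|=1: {3}:1  {4}:1
  |U|=2: {3,4}:2
  |U|=3: {2,3,4}:2
  start at 0(l): 2
  start at 1(i): 2
sum over floor = 4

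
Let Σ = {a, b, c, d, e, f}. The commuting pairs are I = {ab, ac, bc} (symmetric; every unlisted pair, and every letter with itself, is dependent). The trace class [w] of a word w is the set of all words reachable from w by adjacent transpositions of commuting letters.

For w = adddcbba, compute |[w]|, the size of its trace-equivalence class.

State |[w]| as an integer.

12

drop 0:a onto floor
drop 1:d onto {0:a}
drop 2:d onto {1:d}
drop 3:d onto {2:d}
drop 4:c onto {3:d}
drop 5:b onto {3:d}
drop 6:b onto {5:b}
drop 7:a onto {3:d}
ground layer = {0:a}
drop-orders for the pieces not yet dropped (sum over which currently-grounded one goes next):
  1 to go: {4} 1  {6} 1  {7} 1
  2 to go: {4,6} 2  {4,7} 2  {5,6} 1  {6,7} 2
  3 to go: {4,5,6} 3  {4,6,7} 6  {5,6,7} 3
  4 to go: {4,5,6,7} 12
  5 to go: {3,4,5,6,7} 12
  6 to go: {2,3,4,5,6,7} 12
  if 0:a drops first: 12 orders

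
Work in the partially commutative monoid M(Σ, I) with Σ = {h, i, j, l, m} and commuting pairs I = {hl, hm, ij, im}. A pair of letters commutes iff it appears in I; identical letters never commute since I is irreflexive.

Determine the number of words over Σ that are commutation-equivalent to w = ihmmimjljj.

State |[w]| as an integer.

drop 0:i onto floor
drop 1:h onto {0:i}
drop 2:m onto floor
drop 3:m onto {2:m}
drop 4:i onto {1:h}
drop 5:m onto {3:m}
drop 6:j onto {1:h, 5:m}
drop 7:l onto {4:i, 6:j}
drop 8:j onto {7:l}
drop 9:j onto {8:j}
ground layer = {0:i, 2:m}
drop-orders for the pieces not yet dropped (sum over which currently-grounded one goes next):
  1 to go: {9} 1
  2 to go: {8,9} 1
  3 to go: {7,8,9} 1
  4 to go: {4,7,8,9} 1  {6,7,8,9} 1
  5 to go: {4,6,7,8,9} 2  {5,6,7,8,9} 1
  6 to go: {1,4,6,7,8,9} 2  {3,5,6,7,8,9} 1  {4,5,6,7,8,9} 3
  7 to go: {0,1,4,6,7,8,9} 2  {1,4,5,6,7,8,9} 5  {2,3,5,6,7,8,9} 1  {3,4,5,6,7,8,9} 4
  8 to go: {0,1,4,5,6,7,8,9} 7  {1,3,4,5,6,7,8,9} 9  {2,3,4,5,6,7,8,9} 5
  if 0:i drops first: 14 orders
  if 2:m drops first: 16 orders
heap linearizations: 30

30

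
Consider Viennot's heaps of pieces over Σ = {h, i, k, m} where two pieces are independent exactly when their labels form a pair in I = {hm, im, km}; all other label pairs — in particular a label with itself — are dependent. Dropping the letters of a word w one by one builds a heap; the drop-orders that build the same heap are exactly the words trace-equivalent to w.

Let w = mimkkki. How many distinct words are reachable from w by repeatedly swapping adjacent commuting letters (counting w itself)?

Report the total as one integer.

#0=m has no predecessor
#1=i has no predecessor
#2=m depends on [0:m]
#3=k depends on [1:i]
#4=k depends on [3:k]
#5=k depends on [4:k]
#6=i depends on [5:k]
sources: [0:m, 1:i]
N(rest) = Σ N(rest − s) over sources s of rest; N(one piece) = 1:
  size 1 → [2]=1  [6]=1
  size 2 → [0,2]=1  [2,6]=2  [5,6]=1
  size 3 → [0,2,6]=3  [2,5,6]=3  [4,5,6]=1
  size 4 → [0,2,5,6]=6  [2,4,5,6]=4  [3,4,5,6]=1
  size 5 → [0,2,4,5,6]=10  [1,3,4,5,6]=1  [2,3,4,5,6]=5
  first=0(m) contributes 6
  first=1(i) contributes 15
|[w]| = 21

21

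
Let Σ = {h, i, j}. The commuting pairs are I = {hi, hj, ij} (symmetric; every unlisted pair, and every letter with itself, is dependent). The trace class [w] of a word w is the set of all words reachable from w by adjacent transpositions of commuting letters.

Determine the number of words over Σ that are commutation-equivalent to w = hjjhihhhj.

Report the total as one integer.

504

#0=h has no predecessor
#1=j has no predecessor
#2=j depends on [1:j]
#3=h depends on [0:h]
#4=i has no predecessor
#5=h depends on [3:h]
#6=h depends on [5:h]
#7=h depends on [6:h]
#8=j depends on [2:j]
sources: [0:h, 1:j, 4:i]
N(rest) = Σ N(rest − s) over sources s of rest; N(one piece) = 1:
  size 1 → [4]=1  [7]=1  [8]=1
  size 2 → [2,8]=1  [4,7]=2  [4,8]=2  [6,7]=1  [7,8]=2
  size 3 → [1,2,8]=1  [2,4,8]=3  [2,7,8]=3  [4,6,7]=3  [4,7,8]=6  [5,6,7]=1  [6,7,8]=3
  size 4 → [1,2,4,8]=4  [1,2,7,8]=4  [2,4,7,8]=12  [2,6,7,8]=6  [3,5,6,7]=1  [4,5,6,7]=4  [4,6,7,8]=12  [5,6,7,8]=4
  size 5 → [0,3,5,6,7]=1  [1,2,4,7,8]=20  [1,2,6,7,8]=10  [2,4,6,7,8]=30  [2,5,6,7,8]=10  [3,4,5,6,7]=5  [3,5,6,7,8]=5  [4,5,6,7,8]=20
  size 6 → [0,3,4,5,6,7]=6  [0,3,5,6,7,8]=6  [1,2,4,6,7,8]=60  [1,2,5,6,7,8]=20  [2,3,5,6,7,8]=15  [2,4,5,6,7,8]=60  [3,4,5,6,7,8]=30
  size 7 → [0,2,3,5,6,7,8]=21  [0,3,4,5,6,7,8]=42  [1,2,3,5,6,7,8]=35  [1,2,4,5,6,7,8]=140  [2,3,4,5,6,7,8]=105
  first=0(h) contributes 280
  first=1(j) contributes 168
  first=4(i) contributes 56
|[w]| = 504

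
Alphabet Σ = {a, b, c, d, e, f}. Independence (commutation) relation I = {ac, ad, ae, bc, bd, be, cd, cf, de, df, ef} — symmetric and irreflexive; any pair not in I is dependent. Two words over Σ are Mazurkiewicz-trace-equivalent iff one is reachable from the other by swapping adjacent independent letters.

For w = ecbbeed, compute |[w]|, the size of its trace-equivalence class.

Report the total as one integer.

drop 0:e onto floor
drop 1:c onto {0:e}
drop 2:b onto floor
drop 3:b onto {2:b}
drop 4:e onto {1:c}
drop 5:e onto {4:e}
drop 6:d onto floor
ground layer = {0:e, 2:b, 6:d}
drop-orders for the pieces not yet dropped (sum over which currently-grounded one goes next):
  1 to go: {3} 1  {5} 1  {6} 1
  2 to go: {2,3} 1  {3,5} 2  {3,6} 2  {4,5} 1  {5,6} 2
  3 to go: {1,4,5} 1  {2,3,5} 3  {2,3,6} 3  {3,4,5} 3  {3,5,6} 6  {4,5,6} 3
  4 to go: {0,1,4,5} 1  {1,3,4,5} 4  {1,4,5,6} 4  {2,3,4,5} 6  {2,3,5,6} 12  {3,4,5,6} 12
  5 to go: {0,1,3,4,5} 5  {0,1,4,5,6} 5  {1,2,3,4,5} 10  {1,3,4,5,6} 20  {2,3,4,5,6} 30
  if 0:e drops first: 60 orders
  if 2:b drops first: 30 orders
  if 6:d drops first: 15 orders
heap linearizations: 105

105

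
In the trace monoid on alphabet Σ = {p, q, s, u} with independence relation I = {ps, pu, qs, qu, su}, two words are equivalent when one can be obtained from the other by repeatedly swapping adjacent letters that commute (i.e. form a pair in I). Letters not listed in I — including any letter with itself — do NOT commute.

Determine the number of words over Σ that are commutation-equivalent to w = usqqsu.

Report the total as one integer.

90

piece 0:u — minimal
piece 1:s — minimal
piece 2:q — minimal
piece 3:q rests on {2:q}
piece 4:s rests on {1:s}
piece 5:u rests on {0:u}
minimal pieces: {0:u, 1:s, 2:q}
ways to finish when only these pieces remain (= sum over removing one remaining piece with nothing left below it):
  1 left: {3}→1  {4}→1  {5}→1
  2 left: {0,5}→1  {1,4}→1  {2,3}→1  {3,4}→2  {3,5}→2  {4,5}→2
  3 left: {0,3,5}→3  {0,4,5}→3  {1,3,4}→3  {1,4,5}→3  {2,3,4}→3  {2,3,5}→3  {3,4,5}→6
  4 left: {0,1,4,5}→6  {0,2,3,5}→6  {0,3,4,5}→12  {1,2,3,4}→6  {1,3,4,5}→12  {2,3,4,5}→12
  placing 0:u first → 30 extensions
  placing 1:s first → 30 extensions
  placing 2:q first → 30 extensions
total linear extensions = 90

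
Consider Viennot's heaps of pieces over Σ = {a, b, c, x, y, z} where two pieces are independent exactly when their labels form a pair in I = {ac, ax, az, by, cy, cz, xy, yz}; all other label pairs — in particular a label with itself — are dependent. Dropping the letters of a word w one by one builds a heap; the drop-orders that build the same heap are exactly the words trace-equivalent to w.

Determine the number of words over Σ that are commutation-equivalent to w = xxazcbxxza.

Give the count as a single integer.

drop 0:x onto floor
drop 1:x onto {0:x}
drop 2:a onto floor
drop 3:z onto {1:x}
drop 4:c onto {1:x}
drop 5:b onto {2:a, 3:z, 4:c}
drop 6:x onto {5:b}
drop 7:x onto {6:x}
drop 8:z onto {7:x}
drop 9:a onto {5:b}
ground layer = {0:x, 2:a}
drop-orders for the pieces not yet dropped (sum over which currently-grounded one goes next):
  1 to go: {8} 1  {9} 1
  2 to go: {7,8} 1  {8,9} 2
  3 to go: {6,7,8} 1  {7,8,9} 3
  4 to go: {6,7,8,9} 4
  5 to go: {5,6,7,8,9} 4
  6 to go: {2,5,6,7,8,9} 4  {3,5,6,7,8,9} 4  {4,5,6,7,8,9} 4
  7 to go: {2,3,5,6,7,8,9} 8  {2,4,5,6,7,8,9} 8  {3,4,5,6,7,8,9} 8
  8 to go: {1,3,4,5,6,7,8,9} 8  {2,3,4,5,6,7,8,9} 24
  if 0:x drops first: 32 orders
  if 2:a drops first: 8 orders
heap linearizations: 40

40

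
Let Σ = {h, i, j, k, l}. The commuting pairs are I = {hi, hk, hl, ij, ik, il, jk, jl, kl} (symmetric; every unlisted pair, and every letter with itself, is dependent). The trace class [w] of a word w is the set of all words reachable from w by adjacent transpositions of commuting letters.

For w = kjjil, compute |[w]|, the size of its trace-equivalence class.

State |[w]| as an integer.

#0=k has no predecessor
#1=j has no predecessor
#2=j depends on [1:j]
#3=i has no predecessor
#4=l has no predecessor
sources: [0:k, 1:j, 3:i, 4:l]
N(rest) = Σ N(rest − s) over sources s of rest; N(one piece) = 1:
  size 1 → [0]=1  [2]=1  [3]=1  [4]=1
  size 2 → [0,2]=2  [0,3]=2  [0,4]=2  [1,2]=1  [2,3]=2  [2,4]=2  [3,4]=2
  size 3 → [0,1,2]=3  [0,2,3]=6  [0,2,4]=6  [0,3,4]=6  [1,2,3]=3  [1,2,4]=3  [2,3,4]=6
  first=0(k) contributes 12
  first=1(j) contributes 24
  first=3(i) contributes 12
  first=4(l) contributes 12
|[w]| = 60

60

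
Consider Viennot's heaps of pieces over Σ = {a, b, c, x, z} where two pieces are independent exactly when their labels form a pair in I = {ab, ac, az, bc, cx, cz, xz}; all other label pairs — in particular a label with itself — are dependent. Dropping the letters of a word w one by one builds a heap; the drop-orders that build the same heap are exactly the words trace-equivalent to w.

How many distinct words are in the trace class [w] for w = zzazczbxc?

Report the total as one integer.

216

piece 0:z — minimal
piece 1:z rests on {0:z}
piece 2:a — minimal
piece 3:z rests on {1:z}
piece 4:c — minimal
piece 5:z rests on {3:z}
piece 6:b rests on {5:z}
piece 7:x rests on {2:a, 6:b}
piece 8:c rests on {4:c}
minimal pieces: {0:z, 2:a, 4:c}
ways to finish when only these pieces remain (= sum over removing one remaining piece with nothing left below it):
  1 left: {7}→1  {8}→1
  2 left: {2,7}→1  {4,8}→1  {6,7}→1  {7,8}→2
  3 left: {2,6,7}→2  {2,7,8}→3  {4,7,8}→3  {5,6,7}→1  {6,7,8}→3
  4 left: {2,4,7,8}→6  {2,5,6,7}→3  {2,6,7,8}→8  {3,5,6,7}→1  {4,6,7,8}→6  {5,6,7,8}→4
  5 left: {1,3,5,6,7}→1  {2,3,5,6,7}→4  {2,4,6,7,8}→20  {2,5,6,7,8}→15  {3,5,6,7,8}→5  {4,5,6,7,8}→10
  6 left: {0,1,3,5,6,7}→1  {1,2,3,5,6,7}→5  {1,3,5,6,7,8}→6  {2,3,5,6,7,8}→24  {2,4,5,6,7,8}→45  {3,4,5,6,7,8}→15
  7 left: {0,1,2,3,5,6,7}→6  {0,1,3,5,6,7,8}→7  {1,2,3,5,6,7,8}→35  {1,3,4,5,6,7,8}→21  {2,3,4,5,6,7,8}→84
  placing 0:z first → 140 extensions
  placing 2:a first → 28 extensions
  placing 4:c first → 48 extensions
total linear extensions = 216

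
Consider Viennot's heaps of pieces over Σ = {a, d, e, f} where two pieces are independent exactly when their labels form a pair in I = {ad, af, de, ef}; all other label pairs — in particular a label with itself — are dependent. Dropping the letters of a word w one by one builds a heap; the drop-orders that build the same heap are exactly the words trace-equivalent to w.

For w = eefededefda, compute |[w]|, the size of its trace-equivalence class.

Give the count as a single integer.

0(e) covers ∅
1(e) covers 0:e
2(f) covers ∅
3(e) covers 1:e
4(d) covers 2:f
5(e) covers 3:e
6(d) covers 4:d
7(e) covers 5:e
8(f) covers 6:d
9(d) covers 8:f
10(a) covers 7:e
floor of heap: 0:e, 2:f
completions by unplaced set U, small U first (add the entries for U minus each lowest piece of U):
  |U|=1: {9}:1  {10}:1
  |U|=2: {7,10}:1  {8,9}:1  {9,10}:2
  |U|=3: {5,7,10}:1  {6,8,9}:1  {7,9,10}:3  {8,9,10}:3
  |U|=4: {3,5,7,10}:1  {4,6,8,9}:1  {5,7,9,10}:4  {6,8,9,10}:4  {7,8,9,10}:6
  |U|=5: {1,3,5,7,10}:1  {2,4,6,8,9}:1  {3,5,7,9,10}:5  {4,6,8,9,10}:5  {5,7,8,9,10}:10  {6,7,8,9,10}:10
  |U|=6: {0,1,3,5,7,10}:1  {1,3,5,7,9,10}:6  {2,4,6,8,9,10}:6  {3,5,7,8,9,10}:15  {4,6,7,8,9,10}:15  {5,6,7,8,9,10}:20
  |U|=7: {0,1,3,5,7,9,10}:7  {1,3,5,7,8,9,10}:21  {2,4,6,7,8,9,10}:21  {3,5,6,7,8,9,10}:35  {4,5,6,7,8,9,10}:35
  |U|=8: {0,1,3,5,7,8,9,10}:28  {1,3,5,6,7,8,9,10}:56  {2,4,5,6,7,8,9,10}:56  {3,4,5,6,7,8,9,10}:70
  |U|=9: {0,1,3,5,6,7,8,9,10}:84  {1,3,4,5,6,7,8,9,10}:126  {2,3,4,5,6,7,8,9,10}:126
  start at 0(e): 252
  start at 2(f): 210
sum over floor = 462

462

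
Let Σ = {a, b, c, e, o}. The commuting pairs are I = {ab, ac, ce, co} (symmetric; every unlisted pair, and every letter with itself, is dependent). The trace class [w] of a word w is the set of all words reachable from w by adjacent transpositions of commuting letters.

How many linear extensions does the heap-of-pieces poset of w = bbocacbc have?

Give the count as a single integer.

12

#0=b has no predecessor
#1=b depends on [0:b]
#2=o depends on [1:b]
#3=c depends on [1:b]
#4=a depends on [2:o]
#5=c depends on [3:c]
#6=b depends on [2:o, 5:c]
#7=c depends on [6:b]
sources: [0:b]
N(rest) = Σ N(rest − s) over sources s of rest; N(one piece) = 1:
  size 1 → [4]=1  [7]=1
  size 2 → [4,7]=2  [6,7]=1
  size 3 → [4,6,7]=3  [5,6,7]=1
  size 4 → [2,4,6,7]=3  [3,5,6,7]=1  [4,5,6,7]=4
  size 5 → [2,4,5,6,7]=7  [3,4,5,6,7]=5
  size 6 → [2,3,4,5,6,7]=12
  first=0(b) contributes 12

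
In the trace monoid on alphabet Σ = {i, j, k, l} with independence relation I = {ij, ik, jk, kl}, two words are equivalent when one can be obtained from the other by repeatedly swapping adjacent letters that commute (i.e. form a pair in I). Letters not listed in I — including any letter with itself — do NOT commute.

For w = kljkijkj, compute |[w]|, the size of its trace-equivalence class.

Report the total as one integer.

224

0(k) covers ∅
1(l) covers ∅
2(j) covers 1:l
3(k) covers 0:k
4(i) covers 1:l
5(j) covers 2:j
6(k) covers 3:k
7(j) covers 5:j
floor of heap: 0:k, 1:l
completions by unplaced set U, small U first (add the entries for U minus each lowest piece of U):
  |U|=1: {4}:1  {6}:1  {7}:1
  |U|=2: {3,6}:1  {4,6}:2  {4,7}:2  {5,7}:1  {6,7}:2
  |U|=3: {0,3,6}:1  {2,5,7}:1  {3,4,6}:3  {3,6,7}:3  {4,5,7}:3  {4,6,7}:6  {5,6,7}:3
  |U|=4: {0,3,4,6}:4  {0,3,6,7}:4  {2,4,5,7}:4  {2,5,6,7}:4  {3,4,6,7}:12  {3,5,6,7}:6  {4,5,6,7}:12
  |U|=5: {0,3,4,6,7}:20  {0,3,5,6,7}:10  {1,2,4,5,7}:4  {2,3,5,6,7}:10  {2,4,5,6,7}:20  {3,4,5,6,7}:30
  |U|=6: {0,2,3,5,6,7}:20  {0,3,4,5,6,7}:60  {1,2,4,5,6,7}:24  {2,3,4,5,6,7}:60
  start at 0(k): 84
  start at 1(l): 140
sum over floor = 224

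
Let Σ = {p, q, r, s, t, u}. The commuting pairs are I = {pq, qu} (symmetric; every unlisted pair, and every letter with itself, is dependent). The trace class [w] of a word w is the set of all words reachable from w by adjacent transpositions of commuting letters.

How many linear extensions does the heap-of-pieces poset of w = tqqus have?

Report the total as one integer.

0(t) covers ∅
1(q) covers 0:t
2(q) covers 1:q
3(u) covers 0:t
4(s) covers 2:q, 3:u
floor of heap: 0:t
completions by unplaced set U, small U first (add the entries for U minus each lowest piece of U):
  |U|=1: {4}:1
  |U|=2: {2,4}:1  {3,4}:1
  |U|=3: {1,2,4}:1  {2,3,4}:2
  start at 0(t): 3

3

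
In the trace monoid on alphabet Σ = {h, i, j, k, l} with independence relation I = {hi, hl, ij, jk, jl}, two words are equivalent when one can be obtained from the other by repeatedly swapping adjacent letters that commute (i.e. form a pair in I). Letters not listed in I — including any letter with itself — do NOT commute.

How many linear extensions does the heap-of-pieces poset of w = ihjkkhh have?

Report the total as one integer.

drop 0:i onto floor
drop 1:h onto floor
drop 2:j onto {1:h}
drop 3:k onto {0:i, 1:h}
drop 4:k onto {3:k}
drop 5:h onto {2:j, 4:k}
drop 6:h onto {5:h}
ground layer = {0:i, 1:h}
drop-orders for the pieces not yet dropped (sum over which currently-grounded one goes next):
  1 to go: {6} 1
  2 to go: {5,6} 1
  3 to go: {2,5,6} 1  {4,5,6} 1
  4 to go: {2,4,5,6} 2  {3,4,5,6} 1
  5 to go: {0,3,4,5,6} 1  {2,3,4,5,6} 3
  if 0:i drops first: 3 orders
  if 1:h drops first: 4 orders
heap linearizations: 7

7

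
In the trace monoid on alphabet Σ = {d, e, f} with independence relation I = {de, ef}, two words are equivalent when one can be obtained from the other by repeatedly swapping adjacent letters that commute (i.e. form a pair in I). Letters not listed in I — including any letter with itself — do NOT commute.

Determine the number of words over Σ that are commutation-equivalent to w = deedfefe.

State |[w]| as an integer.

70

drop 0:d onto floor
drop 1:e onto floor
drop 2:e onto {1:e}
drop 3:d onto {0:d}
drop 4:f onto {3:d}
drop 5:e onto {2:e}
drop 6:f onto {4:f}
drop 7:e onto {5:e}
ground layer = {0:d, 1:e}
drop-orders for the pieces not yet dropped (sum over which currently-grounded one goes next):
  1 to go: {6} 1  {7} 1
  2 to go: {4,6} 1  {5,7} 1  {6,7} 2
  3 to go: {2,5,7} 1  {3,4,6} 1  {4,6,7} 3  {5,6,7} 3
  4 to go: {0,3,4,6} 1  {1,2,5,7} 1  {2,5,6,7} 4  {3,4,6,7} 4  {4,5,6,7} 6
  5 to go: {0,3,4,6,7} 5  {1,2,5,6,7} 5  {2,4,5,6,7} 10  {3,4,5,6,7} 10
  6 to go: {0,3,4,5,6,7} 15  {1,2,4,5,6,7} 15  {2,3,4,5,6,7} 20
  if 0:d drops first: 35 orders
  if 1:e drops first: 35 orders
heap linearizations: 70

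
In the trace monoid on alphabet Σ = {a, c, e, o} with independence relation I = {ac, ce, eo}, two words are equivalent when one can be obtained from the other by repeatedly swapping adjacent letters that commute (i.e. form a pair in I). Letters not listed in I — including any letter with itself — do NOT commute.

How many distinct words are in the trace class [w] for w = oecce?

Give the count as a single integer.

10

drop 0:o onto floor
drop 1:e onto floor
drop 2:c onto {0:o}
drop 3:c onto {2:c}
drop 4:e onto {1:e}
ground layer = {0:o, 1:e}
drop-orders for the pieces not yet dropped (sum over which currently-grounded one goes next):
  1 to go: {3} 1  {4} 1
  2 to go: {1,4} 1  {2,3} 1  {3,4} 2
  3 to go: {0,2,3} 1  {1,3,4} 3  {2,3,4} 3
  if 0:o drops first: 6 orders
  if 1:e drops first: 4 orders
heap linearizations: 10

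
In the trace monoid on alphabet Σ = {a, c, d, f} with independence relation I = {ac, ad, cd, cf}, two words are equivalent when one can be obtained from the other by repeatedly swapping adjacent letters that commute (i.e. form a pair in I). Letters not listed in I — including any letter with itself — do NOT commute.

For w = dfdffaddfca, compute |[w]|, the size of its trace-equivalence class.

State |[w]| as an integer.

drop 0:d onto floor
drop 1:f onto {0:d}
drop 2:d onto {1:f}
drop 3:f onto {2:d}
drop 4:f onto {3:f}
drop 5:a onto {4:f}
drop 6:d onto {4:f}
drop 7:d onto {6:d}
drop 8:f onto {5:a, 7:d}
drop 9:c onto floor
drop 10:a onto {8:f}
ground layer = {0:d, 9:c}
drop-orders for the pieces not yet dropped (sum over which currently-grounded one goes next):
  1 to go: {9} 1  {10} 1
  2 to go: {8,10} 1  {9,10} 2
  3 to go: {5,8,10} 1  {7,8,10} 1  {8,9,10} 3
  4 to go: {5,7,8,10} 2  {5,8,9,10} 4  {6,7,8,10} 1  {7,8,9,10} 4
  5 to go: {5,6,7,8,10} 3  {5,7,8,9,10} 10  {6,7,8,9,10} 5
  6 to go: {4,5,6,7,8,10} 3  {5,6,7,8,9,10} 18
  7 to go: {3,4,5,6,7,8,10} 3  {4,5,6,7,8,9,10} 21
  8 to go: {2,3,4,5,6,7,8,10} 3  {3,4,5,6,7,8,9,10} 24
  9 to go: {1,2,3,4,5,6,7,8,10} 3  {2,3,4,5,6,7,8,9,10} 27
  if 0:d drops first: 30 orders
  if 9:c drops first: 3 orders
heap linearizations: 33

33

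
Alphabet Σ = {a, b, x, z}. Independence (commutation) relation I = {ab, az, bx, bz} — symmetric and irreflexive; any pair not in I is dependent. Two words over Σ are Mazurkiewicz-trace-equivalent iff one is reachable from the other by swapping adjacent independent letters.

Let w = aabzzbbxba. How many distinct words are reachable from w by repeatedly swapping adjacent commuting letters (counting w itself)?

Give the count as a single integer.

#0=a has no predecessor
#1=a depends on [0:a]
#2=b has no predecessor
#3=z has no predecessor
#4=z depends on [3:z]
#5=b depends on [2:b]
#6=b depends on [5:b]
#7=x depends on [1:a, 4:z]
#8=b depends on [6:b]
#9=a depends on [7:x]
sources: [0:a, 2:b, 3:z]
N(rest) = Σ N(rest − s) over sources s of rest; N(one piece) = 1:
  size 1 → [8]=1  [9]=1
  size 2 → [6,8]=1  [7,9]=1  [8,9]=2
  size 3 → [1,7,9]=1  [4,7,9]=1  [5,6,8]=1  [6,8,9]=3  [7,8,9]=3
  size 4 → [0,1,7,9]=1  [1,4,7,9]=2  [1,7,8,9]=4  [2,5,6,8]=1  [3,4,7,9]=1  [4,7,8,9]=4  [5,6,8,9]=4  [6,7,8,9]=6
  size 5 → [0,1,4,7,9]=3  [0,1,7,8,9]=5  [1,3,4,7,9]=3  [1,4,7,8,9]=10  [1,6,7,8,9]=10  [2,5,6,8,9]=5  [3,4,7,8,9]=5  [4,6,7,8,9]=10  [5,6,7,8,9]=10
  size 6 → [0,1,3,4,7,9]=6  [0,1,4,7,8,9]=18  [0,1,6,7,8,9]=15  [1,3,4,7,8,9]=18  [1,4,6,7,8,9]=30  [1,5,6,7,8,9]=20  [2,5,6,7,8,9]=15  [3,4,6,7,8,9]=15  [4,5,6,7,8,9]=20
  size 7 → [0,1,3,4,7,8,9]=42  [0,1,4,6,7,8,9]=63  [0,1,5,6,7,8,9]=35  [1,2,5,6,7,8,9]=35  [1,3,4,6,7,8,9]=63  [1,4,5,6,7,8,9]=70  [2,4,5,6,7,8,9]=35  [3,4,5,6,7,8,9]=35
  size 8 → [0,1,2,5,6,7,8,9]=70  [0,1,3,4,6,7,8,9]=168  [0,1,4,5,6,7,8,9]=168  [1,2,4,5,6,7,8,9]=140  [1,3,4,5,6,7,8,9]=168  [2,3,4,5,6,7,8,9]=70
  first=0(a) contributes 378
  first=2(b) contributes 504
  first=3(z) contributes 378
|[w]| = 1260

1260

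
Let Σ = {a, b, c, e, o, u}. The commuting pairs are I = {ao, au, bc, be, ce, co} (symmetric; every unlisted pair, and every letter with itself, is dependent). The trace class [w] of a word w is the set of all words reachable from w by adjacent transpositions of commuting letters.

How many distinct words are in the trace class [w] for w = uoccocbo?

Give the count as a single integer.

0(u) covers ∅
1(o) covers 0:u
2(c) covers 0:u
3(c) covers 2:c
4(o) covers 1:o
5(c) covers 3:c
6(b) covers 4:o
7(o) covers 6:b
floor of heap: 0:u
completions by unplaced set U, small U first (add the entries for U minus each lowest piece of U):
  |U|=1: {5}:1  {7}:1
  |U|=2: {3,5}:1  {5,7}:2  {6,7}:1
  |U|=3: {2,3,5}:1  {3,5,7}:3  {4,6,7}:1  {5,6,7}:3
  |U|=4: {1,4,6,7}:1  {2,3,5,7}:4  {3,5,6,7}:6  {4,5,6,7}:4
  |U|=5: {1,4,5,6,7}:5  {2,3,5,6,7}:10  {3,4,5,6,7}:10
  |U|=6: {1,3,4,5,6,7}:15  {2,3,4,5,6,7}:20
  start at 0(u): 35

35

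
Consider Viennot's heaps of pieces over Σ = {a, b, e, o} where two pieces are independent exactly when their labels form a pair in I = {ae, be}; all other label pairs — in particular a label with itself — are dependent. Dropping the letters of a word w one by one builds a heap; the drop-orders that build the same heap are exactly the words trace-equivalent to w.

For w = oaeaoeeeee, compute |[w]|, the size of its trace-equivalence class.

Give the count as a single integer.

drop 0:o onto floor
drop 1:a onto {0:o}
drop 2:e onto {0:o}
drop 3:a onto {1:a}
drop 4:o onto {2:e, 3:a}
drop 5:e onto {4:o}
drop 6:e onto {5:e}
drop 7:e onto {6:e}
drop 8:e onto {7:e}
drop 9:e onto {8:e}
ground layer = {0:o}
drop-orders for the pieces not yet dropped (sum over which currently-grounded one goes next):
  1 to go: {9} 1
  2 to go: {8,9} 1
  3 to go: {7,8,9} 1
  4 to go: {6,7,8,9} 1
  5 to go: {5,6,7,8,9} 1
  6 to go: {4,5,6,7,8,9} 1
  7 to go: {2,4,5,6,7,8,9} 1  {3,4,5,6,7,8,9} 1
  8 to go: {1,3,4,5,6,7,8,9} 1  {2,3,4,5,6,7,8,9} 2
  if 0:o drops first: 3 orders

3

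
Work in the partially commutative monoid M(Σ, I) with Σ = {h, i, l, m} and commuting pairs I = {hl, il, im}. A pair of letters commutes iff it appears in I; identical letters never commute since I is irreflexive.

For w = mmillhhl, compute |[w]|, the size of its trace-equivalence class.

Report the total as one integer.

piece 0:m — minimal
piece 1:m rests on {0:m}
piece 2:i — minimal
piece 3:l rests on {1:m}
piece 4:l rests on {3:l}
piece 5:h rests on {1:m, 2:i}
piece 6:h rests on {5:h}
piece 7:l rests on {4:l}
minimal pieces: {0:m, 2:i}
ways to finish when only these pieces remain (= sum over removing one remaining piece with nothing left below it):
  1 left: {6}→1  {7}→1
  2 left: {4,7}→1  {5,6}→1  {6,7}→2
  3 left: {2,5,6}→1  {3,4,7}→1  {4,6,7}→3  {5,6,7}→3
  4 left: {2,5,6,7}→4  {3,4,6,7}→4  {4,5,6,7}→6
  5 left: {2,4,5,6,7}→10  {3,4,5,6,7}→10
  6 left: {1,3,4,5,6,7}→10  {2,3,4,5,6,7}→20
  placing 0:m first → 30 extensions
  placing 2:i first → 10 extensions
total linear extensions = 40

40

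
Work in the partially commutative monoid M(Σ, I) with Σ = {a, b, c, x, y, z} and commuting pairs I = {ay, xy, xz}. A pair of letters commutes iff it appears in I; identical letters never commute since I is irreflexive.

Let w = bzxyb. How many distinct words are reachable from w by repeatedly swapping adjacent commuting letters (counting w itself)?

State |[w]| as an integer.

3

piece 0:b — minimal
piece 1:z rests on {0:b}
piece 2:x rests on {0:b}
piece 3:y rests on {1:z}
piece 4:b rests on {2:x, 3:y}
minimal pieces: {0:b}
ways to finish when only these pieces remain (= sum over removing one remaining piece with nothing left below it):
  1 left: {4}→1
  2 left: {2,4}→1  {3,4}→1
  3 left: {1,3,4}→1  {2,3,4}→2
  placing 0:b first → 3 extensions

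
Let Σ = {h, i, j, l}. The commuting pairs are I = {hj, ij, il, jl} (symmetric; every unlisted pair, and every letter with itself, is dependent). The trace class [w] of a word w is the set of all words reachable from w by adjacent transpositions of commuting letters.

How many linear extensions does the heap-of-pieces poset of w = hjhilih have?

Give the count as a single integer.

drop 0:h onto floor
drop 1:j onto floor
drop 2:h onto {0:h}
drop 3:i onto {2:h}
drop 4:l onto {2:h}
drop 5:i onto {3:i}
drop 6:h onto {4:l, 5:i}
ground layer = {0:h, 1:j}
drop-orders for the pieces not yet dropped (sum over which currently-grounded one goes next):
  1 to go: {1} 1  {6} 1
  2 to go: {1,6} 2  {4,6} 1  {5,6} 1
  3 to go: {1,4,6} 3  {1,5,6} 3  {3,5,6} 1  {4,5,6} 2
  4 to go: {1,3,5,6} 4  {1,4,5,6} 8  {3,4,5,6} 3
  5 to go: {1,3,4,5,6} 15  {2,3,4,5,6} 3
  if 0:h drops first: 18 orders
  if 1:j drops first: 3 orders
heap linearizations: 21

21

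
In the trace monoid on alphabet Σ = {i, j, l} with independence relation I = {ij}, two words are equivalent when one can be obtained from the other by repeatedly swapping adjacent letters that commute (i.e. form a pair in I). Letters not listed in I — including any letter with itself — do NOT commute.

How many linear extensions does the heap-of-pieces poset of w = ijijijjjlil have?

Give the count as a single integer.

piece 0:i — minimal
piece 1:j — minimal
piece 2:i rests on {0:i}
piece 3:j rests on {1:j}
piece 4:i rests on {2:i}
piece 5:j rests on {3:j}
piece 6:j rests on {5:j}
piece 7:j rests on {6:j}
piece 8:l rests on {4:i, 7:j}
piece 9:i rests on {8:l}
piece 10:l rests on {9:i}
minimal pieces: {0:i, 1:j}
ways to finish when only these pieces remain (= sum over removing one remaining piece with nothing left below it):
  1 left: {10}→1
  2 left: {9,10}→1
  3 left: {8,9,10}→1
  4 left: {4,8,9,10}→1  {7,8,9,10}→1
  5 left: {2,4,8,9,10}→1  {4,7,8,9,10}→2  {6,7,8,9,10}→1
  6 left: {0,2,4,8,9,10}→1  {2,4,7,8,9,10}→3  {4,6,7,8,9,10}→3  {5,6,7,8,9,10}→1
  7 left: {0,2,4,7,8,9,10}→4  {2,4,6,7,8,9,10}→6  {3,5,6,7,8,9,10}→1  {4,5,6,7,8,9,10}→4
  8 left: {0,2,4,6,7,8,9,10}→10  {1,3,5,6,7,8,9,10}→1  {2,4,5,6,7,8,9,10}→10  {3,4,5,6,7,8,9,10}→5
  9 left: {0,2,4,5,6,7,8,9,10}→20  {1,3,4,5,6,7,8,9,10}→6  {2,3,4,5,6,7,8,9,10}→15
  placing 0:i first → 21 extensions
  placing 1:j first → 35 extensions
total linear extensions = 56

56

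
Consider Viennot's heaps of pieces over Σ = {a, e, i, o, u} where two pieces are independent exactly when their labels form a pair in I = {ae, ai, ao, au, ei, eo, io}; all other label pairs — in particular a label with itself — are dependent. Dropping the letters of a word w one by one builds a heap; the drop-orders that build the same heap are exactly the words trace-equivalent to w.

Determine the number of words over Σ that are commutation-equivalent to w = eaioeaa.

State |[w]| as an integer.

420

drop 0:e onto floor
drop 1:a onto floor
drop 2:i onto floor
drop 3:o onto floor
drop 4:e onto {0:e}
drop 5:a onto {1:a}
drop 6:a onto {5:a}
ground layer = {0:e, 1:a, 2:i, 3:o}
drop-orders for the pieces not yet dropped (sum over which currently-grounded one goes next):
  1 to go: {2} 1  {3} 1  {4} 1  {6} 1
  2 to go: {0,4} 1  {2,3} 2  {2,4} 2  {2,6} 2  {3,4} 2  {3,6} 2  {4,6} 2  {5,6} 1
  3 to go: {0,2,4} 3  {0,3,4} 3  {0,4,6} 3  {1,5,6} 1  {2,3,4} 6  {2,3,6} 6  {2,4,6} 6  {2,5,6} 3  {3,4,6} 6  {3,5,6} 3  {4,5,6} 3
  4 to go: {0,2,3,4} 12  {0,2,4,6} 12  {0,3,4,6} 12  {0,4,5,6} 6  {1,2,5,6} 4  {1,3,5,6} 4  {1,4,5,6} 4  {2,3,4,6} 24  {2,3,5,6} 12  {2,4,5,6} 12  {3,4,5,6} 12
  5 to go: {0,1,4,5,6} 10  {0,2,3,4,6} 60  {0,2,4,5,6} 30  {0,3,4,5,6} 30  {1,2,3,5,6} 20  {1,2,4,5,6} 20  {1,3,4,5,6} 20  {2,3,4,5,6} 60
  if 0:e drops first: 120 orders
  if 1:a drops first: 180 orders
  if 2:i drops first: 60 orders
  if 3:o drops first: 60 orders
heap linearizations: 420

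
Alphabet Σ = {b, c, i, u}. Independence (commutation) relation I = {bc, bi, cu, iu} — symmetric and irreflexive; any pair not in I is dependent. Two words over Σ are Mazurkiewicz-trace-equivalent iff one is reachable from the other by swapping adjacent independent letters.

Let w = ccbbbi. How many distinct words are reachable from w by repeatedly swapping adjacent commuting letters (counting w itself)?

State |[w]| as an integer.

20

drop 0:c onto floor
drop 1:c onto {0:c}
drop 2:b onto floor
drop 3:b onto {2:b}
drop 4:b onto {3:b}
drop 5:i onto {1:c}
ground layer = {0:c, 2:b}
drop-orders for the pieces not yet dropped (sum over which currently-grounded one goes next):
  1 to go: {4} 1  {5} 1
  2 to go: {1,5} 1  {3,4} 1  {4,5} 2
  3 to go: {0,1,5} 1  {1,4,5} 3  {2,3,4} 1  {3,4,5} 3
  4 to go: {0,1,4,5} 4  {1,3,4,5} 6  {2,3,4,5} 4
  if 0:c drops first: 10 orders
  if 2:b drops first: 10 orders
heap linearizations: 20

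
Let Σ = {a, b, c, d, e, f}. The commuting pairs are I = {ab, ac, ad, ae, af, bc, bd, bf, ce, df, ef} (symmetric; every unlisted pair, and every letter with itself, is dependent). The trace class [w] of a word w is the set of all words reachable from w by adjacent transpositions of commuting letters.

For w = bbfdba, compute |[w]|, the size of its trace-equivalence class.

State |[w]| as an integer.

120

#0=b has no predecessor
#1=b depends on [0:b]
#2=f has no predecessor
#3=d has no predecessor
#4=b depends on [1:b]
#5=a has no predecessor
sources: [0:b, 2:f, 3:d, 5:a]
N(rest) = Σ N(rest − s) over sources s of rest; N(one piece) = 1:
  size 1 → [2]=1  [3]=1  [4]=1  [5]=1
  size 2 → [1,4]=1  [2,3]=2  [2,4]=2  [2,5]=2  [3,4]=2  [3,5]=2  [4,5]=2
  size 3 → [0,1,4]=1  [1,2,4]=3  [1,3,4]=3  [1,4,5]=3  [2,3,4]=6  [2,3,5]=6  [2,4,5]=6  [3,4,5]=6
  size 4 → [0,1,2,4]=4  [0,1,3,4]=4  [0,1,4,5]=4  [1,2,3,4]=12  [1,2,4,5]=12  [1,3,4,5]=12  [2,3,4,5]=24
  first=0(b) contributes 60
  first=2(f) contributes 20
  first=3(d) contributes 20
  first=5(a) contributes 20
|[w]| = 120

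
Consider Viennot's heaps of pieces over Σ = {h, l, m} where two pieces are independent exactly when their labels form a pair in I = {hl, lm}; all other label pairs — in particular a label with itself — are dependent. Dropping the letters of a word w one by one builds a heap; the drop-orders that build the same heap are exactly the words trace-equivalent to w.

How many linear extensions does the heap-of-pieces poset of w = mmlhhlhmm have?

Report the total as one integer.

piece 0:m — minimal
piece 1:m rests on {0:m}
piece 2:l — minimal
piece 3:h rests on {1:m}
piece 4:h rests on {3:h}
piece 5:l rests on {2:l}
piece 6:h rests on {4:h}
piece 7:m rests on {6:h}
piece 8:m rests on {7:m}
minimal pieces: {0:m, 2:l}
ways to finish when only these pieces remain (= sum over removing one remaining piece with nothing left below it):
  1 left: {5}→1  {8}→1
  2 left: {2,5}→1  {5,8}→2  {7,8}→1
  3 left: {2,5,8}→3  {5,7,8}→3  {6,7,8}→1
  4 left: {2,5,7,8}→6  {4,6,7,8}→1  {5,6,7,8}→4
  5 left: {2,5,6,7,8}→10  {3,4,6,7,8}→1  {4,5,6,7,8}→5
  6 left: {1,3,4,6,7,8}→1  {2,4,5,6,7,8}→15  {3,4,5,6,7,8}→6
  7 left: {0,1,3,4,6,7,8}→1  {1,3,4,5,6,7,8}→7  {2,3,4,5,6,7,8}→21
  placing 0:m first → 28 extensions
  placing 2:l first → 8 extensions
total linear extensions = 36

36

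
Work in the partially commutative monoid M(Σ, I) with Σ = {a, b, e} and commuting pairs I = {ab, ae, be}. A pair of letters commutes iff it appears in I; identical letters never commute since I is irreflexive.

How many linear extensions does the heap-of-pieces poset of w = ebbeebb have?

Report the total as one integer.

35

piece 0:e — minimal
piece 1:b — minimal
piece 2:b rests on {1:b}
piece 3:e rests on {0:e}
piece 4:e rests on {3:e}
piece 5:b rests on {2:b}
piece 6:b rests on {5:b}
minimal pieces: {0:e, 1:b}
ways to finish when only these pieces remain (= sum over removing one remaining piece with nothing left below it):
  1 left: {4}→1  {6}→1
  2 left: {3,4}→1  {4,6}→2  {5,6}→1
  3 left: {0,3,4}→1  {2,5,6}→1  {3,4,6}→3  {4,5,6}→3
  4 left: {0,3,4,6}→4  {1,2,5,6}→1  {2,4,5,6}→4  {3,4,5,6}→6
  5 left: {0,3,4,5,6}→10  {1,2,4,5,6}→5  {2,3,4,5,6}→10
  placing 0:e first → 15 extensions
  placing 1:b first → 20 extensions
total linear extensions = 35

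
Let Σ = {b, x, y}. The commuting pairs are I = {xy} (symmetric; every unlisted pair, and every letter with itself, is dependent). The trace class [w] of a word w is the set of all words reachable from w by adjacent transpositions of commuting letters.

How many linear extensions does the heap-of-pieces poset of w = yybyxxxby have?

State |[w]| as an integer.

drop 0:y onto floor
drop 1:y onto {0:y}
drop 2:b onto {1:y}
drop 3:y onto {2:b}
drop 4:x onto {2:b}
drop 5:x onto {4:x}
drop 6:x onto {5:x}
drop 7:b onto {3:y, 6:x}
drop 8:y onto {7:b}
ground layer = {0:y}
drop-orders for the pieces not yet dropped (sum over which currently-grounded one goes next):
  1 to go: {8} 1
  2 to go: {7,8} 1
  3 to go: {3,7,8} 1  {6,7,8} 1
  4 to go: {3,6,7,8} 2  {5,6,7,8} 1
  5 to go: {3,5,6,7,8} 3  {4,5,6,7,8} 1
  6 to go: {3,4,5,6,7,8} 4
  7 to go: {2,3,4,5,6,7,8} 4
  if 0:y drops first: 4 orders

4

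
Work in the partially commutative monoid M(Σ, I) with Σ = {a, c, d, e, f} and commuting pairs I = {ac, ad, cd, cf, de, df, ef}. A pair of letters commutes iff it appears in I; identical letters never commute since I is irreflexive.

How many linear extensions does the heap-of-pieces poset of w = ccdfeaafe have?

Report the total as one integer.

72

0(c) covers ∅
1(c) covers 0:c
2(d) covers ∅
3(f) covers ∅
4(e) covers 1:c
5(a) covers 3:f, 4:e
6(a) covers 5:a
7(f) covers 6:a
8(e) covers 6:a
floor of heap: 0:c, 2:d, 3:f
completions by unplaced set U, small U first (add the entries for U minus each lowest piece of U):
  |U|=1: {2}:1  {7}:1  {8}:1
  |U|=2: {2,7}:2  {2,8}:2  {7,8}:2
  |U|=3: {2,7,8}:6  {6,7,8}:2
  |U|=4: {2,6,7,8}:8  {5,6,7,8}:2
  |U|=5: {2,5,6,7,8}:10  {3,5,6,7,8}:2  {4,5,6,7,8}:2
  |U|=6: {1,4,5,6,7,8}:2  {2,3,5,6,7,8}:12  {2,4,5,6,7,8}:12  {3,4,5,6,7,8}:4
  |U|=7: {0,1,4,5,6,7,8}:2  {1,2,4,5,6,7,8}:14  {1,3,4,5,6,7,8}:6  {2,3,4,5,6,7,8}:28
  start at 0(c): 48
  start at 2(d): 8
  start at 3(f): 16
sum over floor = 72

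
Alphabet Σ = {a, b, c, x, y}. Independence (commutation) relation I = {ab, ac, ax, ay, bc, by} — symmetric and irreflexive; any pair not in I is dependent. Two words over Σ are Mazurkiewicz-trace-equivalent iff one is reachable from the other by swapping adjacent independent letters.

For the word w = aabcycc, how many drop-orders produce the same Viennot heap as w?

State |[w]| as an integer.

0(a) covers ∅
1(a) covers 0:a
2(b) covers ∅
3(c) covers ∅
4(y) covers 3:c
5(c) covers 4:y
6(c) covers 5:c
floor of heap: 0:a, 2:b, 3:c
completions by unplaced set U, small U first (add the entries for U minus each lowest piece of U):
  |U|=1: {1}:1  {2}:1  {6}:1
  |U|=2: {0,1}:1  {1,2}:2  {1,6}:2  {2,6}:2  {5,6}:1
  |U|=3: {0,1,2}:3  {0,1,6}:3  {1,2,6}:6  {1,5,6}:3  {2,5,6}:3  {4,5,6}:1
  |U|=4: {0,1,2,6}:12  {0,1,5,6}:6  {1,2,5,6}:12  {1,4,5,6}:4  {2,4,5,6}:4  {3,4,5,6}:1
  |U|=5: {0,1,2,5,6}:30  {0,1,4,5,6}:10  {1,2,4,5,6}:20  {1,3,4,5,6}:5  {2,3,4,5,6}:5
  start at 0(a): 30
  start at 2(b): 15
  start at 3(c): 60
sum over floor = 105

105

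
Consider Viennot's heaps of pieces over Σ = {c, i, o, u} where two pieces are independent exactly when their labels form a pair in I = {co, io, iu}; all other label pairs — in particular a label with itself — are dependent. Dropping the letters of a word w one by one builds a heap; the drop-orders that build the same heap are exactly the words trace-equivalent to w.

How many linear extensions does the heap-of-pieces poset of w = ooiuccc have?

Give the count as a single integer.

4

drop 0:o onto floor
drop 1:o onto {0:o}
drop 2:i onto floor
drop 3:u onto {1:o}
drop 4:c onto {2:i, 3:u}
drop 5:c onto {4:c}
drop 6:c onto {5:c}
ground layer = {0:o, 2:i}
drop-orders for the pieces not yet dropped (sum over which currently-grounded one goes next):
  1 to go: {6} 1
  2 to go: {5,6} 1
  3 to go: {4,5,6} 1
  4 to go: {2,4,5,6} 1  {3,4,5,6} 1
  5 to go: {1,3,4,5,6} 1  {2,3,4,5,6} 2
  if 0:o drops first: 3 orders
  if 2:i drops first: 1 orders
heap linearizations: 4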